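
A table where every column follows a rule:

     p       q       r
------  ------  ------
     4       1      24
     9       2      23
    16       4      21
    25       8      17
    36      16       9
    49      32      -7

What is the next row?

For the column p, perfect squares: 2², 3², 4², …: 4, 9, 16, 25, 36, 49 → 64.
Column q: 1, 2, 4, 8, 16, 32 → 64 (×2 each step).
Column r: together with the column q always sums to 25, so 24, 23, 21, 17, 9, -7 → -39.
Combining the parts gives 64  64  -39.

64  64  -39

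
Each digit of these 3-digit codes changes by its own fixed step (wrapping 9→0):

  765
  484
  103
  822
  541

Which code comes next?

260

First digit: 7, 4, 1, 8, 5 → 2 (−3 each step, mod 10).
For the second digit, +2 each step, mod 10: 6, 8, 0, 2, 4 → 6.
Third digit: −1 each step, mod 10, so 5, 4, 3, 2, 1 → 0.
Putting it together: 260.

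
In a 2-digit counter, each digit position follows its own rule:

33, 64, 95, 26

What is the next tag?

First digit: +3 each step, mod 10; 3, 6, 9, 2 → 5.
For the second digit, +1 each step, mod 10: 3, 4, 5, 6 → 7.
Putting it together: 57.

57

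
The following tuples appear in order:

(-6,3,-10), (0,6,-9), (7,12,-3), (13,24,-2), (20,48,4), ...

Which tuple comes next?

First part: alternating steps +6, +7, +6, +7, …; -6, 0, 7, 13, 20 → 26.
Second part: 3, 6, 12, 24, 48 → 96 (×2 each step).
Third part: -10, -9, -3, -2, 4 → 5 (alternating steps +1, +6, +1, +6, …).
Combining the parts gives (26,96,5).

(26,96,5)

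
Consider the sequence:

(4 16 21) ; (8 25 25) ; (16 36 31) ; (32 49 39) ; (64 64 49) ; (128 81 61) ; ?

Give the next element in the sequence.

For the first entry, ×2 each step: 4, 8, 16, 32, 64, 128 → 256.
Second entry — perfect squares: 4², 5², 6², …: 16, 25, 36, 49, 64, 81 → 100.
Third entry — differences are 4, 6, 8, … (increasing by 2 each time): 21, 25, 31, 39, 49, 61 → 75.
So the next element is (256 100 75).

(256 100 75)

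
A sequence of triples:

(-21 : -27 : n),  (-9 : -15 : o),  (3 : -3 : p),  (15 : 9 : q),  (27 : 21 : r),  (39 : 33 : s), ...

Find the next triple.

First component — +12 each step: -21, -9, 3, 15, 27, 39 → 51.
Second component: -27, -15, -3, 9, 21, 33 → 45 (always 6 less than the first component).
Letter: letters move forward 1 place in the alphabet; n, o, p, q, r, s → t.
So the next triple is (51 : 45 : t).

(51 : 45 : t)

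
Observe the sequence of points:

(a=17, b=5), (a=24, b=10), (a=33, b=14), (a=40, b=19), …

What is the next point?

(a=49, b=23)

A: alternating steps +7, +9, +7, +9, …; 17, 24, 33, 40 → 49.
B — alternating steps +5, +4, +5, +4, …: 5, 10, 14, 19 → 23.
Combining the parts gives (a=49, b=23).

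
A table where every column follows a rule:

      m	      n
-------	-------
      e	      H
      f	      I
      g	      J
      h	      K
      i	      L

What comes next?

j  M

Column m: letters move forward 1 place in the alphabet, so e, f, g, h, i → j.
Column n: letters move forward 1 place in the alphabet; H, I, J, K, L → M.
Combining the parts gives j  M.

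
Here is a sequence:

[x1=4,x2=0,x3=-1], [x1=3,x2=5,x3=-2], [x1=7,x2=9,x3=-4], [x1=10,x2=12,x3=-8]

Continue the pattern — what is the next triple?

X1: each term is the sum of the two before it, so 4, 3, 7, 10 → 17.
For the x2, differences are 5, 4, 3, … (decreasing by 1 each time): 0, 5, 9, 12 → 14.
For the x3, ×2 each step: -1, -2, -4, -8 → -16.
Combining the parts gives [x1=17,x2=14,x3=-16].

[x1=17,x2=14,x3=-16]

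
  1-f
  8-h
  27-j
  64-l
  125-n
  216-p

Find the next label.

343-r

First component: perfect cubes: 1³, 2³, 3³, …, so 1, 8, 27, 64, 125, 216 → 343.
Letter — letters move forward 2 places in the alphabet: f, h, j, l, n, p → r.
Putting it together: 343-r.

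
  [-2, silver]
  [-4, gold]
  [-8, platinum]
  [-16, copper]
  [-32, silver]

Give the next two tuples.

[-64, gold], [-128, platinum]

First component: ×2 each step, so -2, -4, -8, -16, -32 → -64 → -128.
Metal: repeats silver → gold → platinum → copper, so silver, gold, platinum, copper, silver → gold → platinum.
So the next two tuples are [-64, gold] and [-128, platinum].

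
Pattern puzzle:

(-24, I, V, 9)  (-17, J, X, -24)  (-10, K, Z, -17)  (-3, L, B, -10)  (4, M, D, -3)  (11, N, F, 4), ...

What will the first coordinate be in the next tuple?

18

First coordinate: +7 each step; -24, -17, -10, -3, 4, 11 → 18.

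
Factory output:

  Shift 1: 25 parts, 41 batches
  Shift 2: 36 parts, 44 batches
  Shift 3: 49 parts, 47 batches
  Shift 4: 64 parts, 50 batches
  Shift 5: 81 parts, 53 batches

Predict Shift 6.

Parts: 25, 36, 49, 64, 81 → 100 (perfect squares: 5², 6², 7², …).
Batches goes 41, 44, 47, 50, 53 → 56 (+3 each step).
Combining the parts gives 100 parts, 56 batches.

100 parts, 56 batches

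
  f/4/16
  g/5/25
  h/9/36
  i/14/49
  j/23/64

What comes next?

Letter — letters move forward 1 place in the alphabet: f, g, h, i, j → k.
Second component — each term is the sum of the two before it: 4, 5, 9, 14, 23 → 37.
Third component — perfect squares: 4², 5², 6², …: 16, 25, 36, 49, 64 → 81.
So the next token is k/37/81.

k/37/81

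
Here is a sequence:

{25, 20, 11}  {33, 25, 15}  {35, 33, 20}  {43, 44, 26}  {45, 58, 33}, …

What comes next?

{53, 75, 41}

First part goes 25, 33, 35, 43, 45 → 53 (alternating steps +8, +2, +8, +2, …).
Second part: 20, 25, 33, 44, 58 → 75 (differences are 5, 8, 11, … (increasing by 3 each time)).
Third part: differences are 4, 5, 6, … (increasing by 1 each time), so 11, 15, 20, 26, 33 → 41.
Combining the parts gives {53, 75, 41}.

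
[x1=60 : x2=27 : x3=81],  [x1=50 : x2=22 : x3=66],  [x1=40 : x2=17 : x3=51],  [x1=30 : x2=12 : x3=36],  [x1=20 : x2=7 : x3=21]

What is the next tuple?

[x1=10 : x2=2 : x3=6]

For the x1, −10 each step: 60, 50, 40, 30, 20 → 10.
X2: −5 each step; 27, 22, 17, 12, 7 → 2.
X3: 81, 66, 51, 36, 21 → 6 (always 3 × the x2).
Combining the parts gives [x1=10 : x2=2 : x3=6].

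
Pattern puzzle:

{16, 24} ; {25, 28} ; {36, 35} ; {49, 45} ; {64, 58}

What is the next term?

First entry: perfect squares: 4², 5², 6², …, so 16, 25, 36, 49, 64 → 81.
Second entry: differences are 4, 7, 10, … (increasing by 3 each time), so 24, 28, 35, 45, 58 → 74.
Putting it together: {81, 74}.

{81, 74}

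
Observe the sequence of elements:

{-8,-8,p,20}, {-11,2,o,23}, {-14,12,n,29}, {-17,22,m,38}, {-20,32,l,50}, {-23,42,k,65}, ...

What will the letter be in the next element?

Letter: letters move back 1 place in the alphabet; p, o, n, m, l, k → j.

j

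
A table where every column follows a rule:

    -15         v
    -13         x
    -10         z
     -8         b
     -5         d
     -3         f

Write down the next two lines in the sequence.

0  h; 2  j

First component: -15, -13, -10, -8, -5, -3 → 0 → 2 (alternating steps +2, +3, +2, +3, …).
Letter: letters move forward 2 places in the alphabet, wrapping Z→A, so v, x, z, b, d, f → h → j.
Putting the parts together: 0  h and then 2  j.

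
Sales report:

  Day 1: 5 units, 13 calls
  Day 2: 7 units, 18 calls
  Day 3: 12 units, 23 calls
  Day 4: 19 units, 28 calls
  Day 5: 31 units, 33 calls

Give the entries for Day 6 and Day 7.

50 units, 38 calls; 81 units, 43 calls

Units: each term is the sum of the two before it, so 5, 7, 12, 19, 31 → 50 → 81.
Calls goes 13, 18, 23, 28, 33 → 38 → 43 (+5 each step).
Putting the parts together: 50 units, 38 calls and then 81 units, 43 calls.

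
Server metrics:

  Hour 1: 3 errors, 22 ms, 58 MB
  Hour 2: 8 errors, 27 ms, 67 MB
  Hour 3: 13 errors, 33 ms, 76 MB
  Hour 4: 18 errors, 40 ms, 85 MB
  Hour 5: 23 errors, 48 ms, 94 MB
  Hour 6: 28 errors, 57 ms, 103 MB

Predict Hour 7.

Errors: +5 each step; 3, 8, 13, 18, 23, 28 → 33.
Ms: differences are 5, 6, 7, … (increasing by 1 each time); 22, 27, 33, 40, 48, 57 → 67.
MB: +9 each step, so 58, 67, 76, 85, 94, 103 → 112.
So the next line is 33 errors, 67 ms, 112 MB.

33 errors, 67 ms, 112 MB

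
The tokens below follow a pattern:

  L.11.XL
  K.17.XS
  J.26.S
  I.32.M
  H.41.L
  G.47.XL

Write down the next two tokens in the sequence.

F.56.XS, E.62.S

Letter goes L, K, J, I, H, G → F → E (letters move back 1 place in the alphabet).
Second component — alternating steps +6, +9, +6, +9, …: 11, 17, 26, 32, 41, 47 → 56 → 62.
For the size, repeats XL → XS → S → M → L: XL, XS, S, M, L, XL → XS → S.
So the next two tokens are F.56.XS and E.62.S.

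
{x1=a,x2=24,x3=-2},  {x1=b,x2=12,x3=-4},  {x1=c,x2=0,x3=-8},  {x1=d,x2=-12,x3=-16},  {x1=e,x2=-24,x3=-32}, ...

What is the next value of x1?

X1: letters move forward 1 place in the alphabet; a, b, c, d, e → f.

f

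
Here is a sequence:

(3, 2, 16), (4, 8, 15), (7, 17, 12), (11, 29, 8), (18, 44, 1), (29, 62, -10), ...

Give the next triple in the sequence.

(47, 83, -28)

First component goes 3, 4, 7, 11, 18, 29 → 47 (each term is the sum of the two before it).
Second component goes 2, 8, 17, 29, 44, 62 → 83 (differences are 6, 9, 12, … (increasing by 3 each time)).
Third component goes 16, 15, 12, 8, 1, -10 → -28 (together with the first component always sums to 19).
Putting it together: (47, 83, -28).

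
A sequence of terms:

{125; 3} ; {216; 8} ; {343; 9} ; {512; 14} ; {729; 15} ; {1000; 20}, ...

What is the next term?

{1331; 21}

First coordinate goes 125, 216, 343, 512, 729, 1000 → 1331 (perfect cubes: 5³, 6³, 7³, …).
Second coordinate: alternating steps +5, +1, +5, +1, …, so 3, 8, 9, 14, 15, 20 → 21.
Putting it together: {1331; 21}.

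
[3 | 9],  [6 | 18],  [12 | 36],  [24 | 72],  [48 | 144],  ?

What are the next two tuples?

First slot: ×2 each step, so 3, 6, 12, 24, 48 → 96 → 192.
Second slot: always 3 × the first slot; 9, 18, 36, 72, 144 → 288 → 576.
Putting the parts together: [96 | 288] and then [192 | 576].

[96 | 288], [192 | 576]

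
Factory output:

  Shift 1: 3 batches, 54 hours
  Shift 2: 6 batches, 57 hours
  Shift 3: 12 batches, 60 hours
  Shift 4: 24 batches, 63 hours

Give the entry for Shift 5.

48 batches, 66 hours

For the batches, ×2 each step: 3, 6, 12, 24 → 48.
Hours — +3 each step: 54, 57, 60, 63 → 66.
Putting it together: 48 batches, 66 hours.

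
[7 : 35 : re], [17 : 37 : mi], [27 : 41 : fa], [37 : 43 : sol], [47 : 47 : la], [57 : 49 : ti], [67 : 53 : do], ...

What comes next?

[77 : 55 : re]

First component — +10 each step: 7, 17, 27, 37, 47, 57, 67 → 77.
Second component: alternating steps +2, +4, +2, +4, …, so 35, 37, 41, 43, 47, 49, 53 → 55.
Note goes re, mi, fa, sol, la, ti, do → re (runs through the solfège scale do→ti).
Combining the parts gives [77 : 55 : re].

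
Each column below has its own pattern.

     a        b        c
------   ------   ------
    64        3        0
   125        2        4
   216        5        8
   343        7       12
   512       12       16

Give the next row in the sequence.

Column a — perfect cubes: 4³, 5³, 6³, …: 64, 125, 216, 343, 512 → 729.
Column b: each term is the sum of the two before it; 3, 2, 5, 7, 12 → 19.
Column c — +4 each step: 0, 4, 8, 12, 16 → 20.
So the next row is 729  19  20.

729  19  20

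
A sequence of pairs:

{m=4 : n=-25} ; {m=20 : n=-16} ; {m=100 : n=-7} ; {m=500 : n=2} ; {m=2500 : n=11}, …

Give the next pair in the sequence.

M: ×5 each step; 4, 20, 100, 500, 2500 → 12500.
N goes -25, -16, -7, 2, 11 → 20 (+9 each step).
Putting it together: {m=12500 : n=20}.

{m=12500 : n=20}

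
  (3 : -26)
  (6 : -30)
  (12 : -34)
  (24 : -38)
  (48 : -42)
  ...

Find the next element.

(96 : -46)

First component: ×2 each step, so 3, 6, 12, 24, 48 → 96.
Second component: −4 each step; -26, -30, -34, -38, -42 → -46.
Combining the parts gives (96 : -46).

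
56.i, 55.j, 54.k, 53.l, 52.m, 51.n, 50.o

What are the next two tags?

49.p, 48.q

First component: 56, 55, 54, 53, 52, 51, 50 → 49 → 48 (−1 each step).
Letter — letters move forward 1 place in the alphabet: i, j, k, l, m, n, o → p → q.
Putting the parts together: 49.p and then 48.q.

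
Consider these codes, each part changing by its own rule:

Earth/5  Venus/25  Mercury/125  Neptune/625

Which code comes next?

Planet: runs backward through the planets Mercury→Neptune; Earth, Venus, Mercury, Neptune → Uranus.
For the second component, ×5 each step: 5, 25, 125, 625 → 3125.
Putting it together: Uranus/3125.

Uranus/3125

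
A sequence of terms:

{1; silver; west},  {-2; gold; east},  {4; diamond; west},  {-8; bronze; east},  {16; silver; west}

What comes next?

{-32; gold; east}

First part: ×(-2) each step; 1, -2, 4, -8, 16 → -32.
Rank — repeats silver → gold → diamond → bronze: silver, gold, diamond, bronze, silver → gold.
Direction: west, east, west, east, west → east (alternates west ↔ east).
Putting it together: {-32; gold; east}.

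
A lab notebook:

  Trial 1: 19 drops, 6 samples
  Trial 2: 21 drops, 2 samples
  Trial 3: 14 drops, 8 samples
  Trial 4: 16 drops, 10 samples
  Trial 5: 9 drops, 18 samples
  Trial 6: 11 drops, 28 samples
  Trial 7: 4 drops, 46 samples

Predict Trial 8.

6 drops, 74 samples

Drops: alternating steps +2, −7, +2, −7, …, so 19, 21, 14, 16, 9, 11, 4 → 6.
Samples goes 6, 2, 8, 10, 18, 28, 46 → 74 (each term is the sum of the two before it).
Putting it together: 6 drops, 74 samples.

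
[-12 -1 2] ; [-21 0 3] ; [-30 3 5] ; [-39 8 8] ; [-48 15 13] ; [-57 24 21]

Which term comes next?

[-66 35 34]

For the first value, −9 each step: -12, -21, -30, -39, -48, -57 → -66.
Second value goes -1, 0, 3, 8, 15, 24 → 35 (differences are 1, 3, 5, … (increasing by 2 each time)).
Third value: each term is the sum of the two before it, so 2, 3, 5, 8, 13, 21 → 34.
Combining the parts gives [-66 35 34].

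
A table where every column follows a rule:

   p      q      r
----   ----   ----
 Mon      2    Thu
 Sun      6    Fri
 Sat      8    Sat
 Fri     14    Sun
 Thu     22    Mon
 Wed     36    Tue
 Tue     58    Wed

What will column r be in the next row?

Thu

Column r: runs through the weekdays Mon→Sun, so Thu, Fri, Sat, Sun, Mon, Tue, Wed → Thu.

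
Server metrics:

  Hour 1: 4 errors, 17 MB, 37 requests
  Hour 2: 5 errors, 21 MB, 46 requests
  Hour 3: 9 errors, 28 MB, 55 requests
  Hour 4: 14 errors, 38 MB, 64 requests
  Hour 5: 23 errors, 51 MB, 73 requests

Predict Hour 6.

37 errors, 67 MB, 82 requests

Errors goes 4, 5, 9, 14, 23 → 37 (each term is the sum of the two before it).
MB: 17, 21, 28, 38, 51 → 67 (differences are 4, 7, 10, … (increasing by 3 each time)).
Requests: +9 each step, so 37, 46, 55, 64, 73 → 82.
So the next row is 37 errors, 67 MB, 82 requests.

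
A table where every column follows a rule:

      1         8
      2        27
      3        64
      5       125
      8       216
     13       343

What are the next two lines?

First component: each term is the sum of the two before it; 1, 2, 3, 5, 8, 13 → 21 → 34.
Second component: 8, 27, 64, 125, 216, 343 → 512 → 729 (perfect cubes: 2³, 3³, 4³, …).
Putting the parts together: 21  512 and then 34  729.

21  512; 34  729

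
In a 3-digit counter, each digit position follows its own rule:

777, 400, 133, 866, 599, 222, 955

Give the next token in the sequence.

First digit: 7, 4, 1, 8, 5, 2, 9 → 6 (−3 each step, mod 10).
Second digit: +3 each step, mod 10, so 7, 0, 3, 6, 9, 2, 5 → 8.
For the third digit, +3 each step, mod 10: 7, 0, 3, 6, 9, 2, 5 → 8.
So the next token is 688.

688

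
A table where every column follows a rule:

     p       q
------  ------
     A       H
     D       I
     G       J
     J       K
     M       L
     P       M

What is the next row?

Column p: A, D, G, J, M, P → S (letters move forward 3 places in the alphabet).
Column q: letters move forward 1 place in the alphabet, so H, I, J, K, L, M → N.
So the next row is S  N.

S  N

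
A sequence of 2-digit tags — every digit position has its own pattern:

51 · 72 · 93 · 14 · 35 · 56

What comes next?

First digit: 5, 7, 9, 1, 3, 5 → 7 (+2 each step, mod 10).
Second digit goes 1, 2, 3, 4, 5, 6 → 7 (+1 each step, mod 10).
Combining the parts gives 77.

77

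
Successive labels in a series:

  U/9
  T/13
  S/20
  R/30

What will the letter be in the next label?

Q

Letter goes U, T, S, R → Q (letters move back 1 place in the alphabet).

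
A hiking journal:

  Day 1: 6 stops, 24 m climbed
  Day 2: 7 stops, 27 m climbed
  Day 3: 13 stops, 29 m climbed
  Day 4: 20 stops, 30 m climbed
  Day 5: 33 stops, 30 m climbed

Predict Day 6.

53 stops, 29 m climbed

Stops — each term is the sum of the two before it: 6, 7, 13, 20, 33 → 53.
M climbed: differences are 3, 2, 1, … (decreasing by 1 each time), so 24, 27, 29, 30, 30 → 29.
Combining the parts gives 53 stops, 29 m climbed.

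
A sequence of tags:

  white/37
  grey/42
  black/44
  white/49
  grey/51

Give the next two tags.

black/56, white/58

Shade: repeats white → grey → black, so white, grey, black, white, grey → black → white.
Second component goes 37, 42, 44, 49, 51 → 56 → 58 (alternating steps +5, +2, +5, +2, …).
So the next two tags are black/56 and white/58.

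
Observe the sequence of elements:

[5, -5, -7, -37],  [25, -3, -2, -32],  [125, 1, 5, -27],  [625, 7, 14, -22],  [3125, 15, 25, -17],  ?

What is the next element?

[15625, 25, 38, -12]

First slot: ×5 each step, so 5, 25, 125, 625, 3125 → 15625.
Second slot — differences are 2, 4, 6, … (increasing by 2 each time): -5, -3, 1, 7, 15 → 25.
Third slot — differences are 5, 7, 9, … (increasing by 2 each time): -7, -2, 5, 14, 25 → 38.
Fourth slot — +5 each step: -37, -32, -27, -22, -17 → -12.
So the next element is [15625, 25, 38, -12].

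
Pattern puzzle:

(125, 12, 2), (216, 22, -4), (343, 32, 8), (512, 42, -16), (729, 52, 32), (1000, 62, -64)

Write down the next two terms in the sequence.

First component: 125, 216, 343, 512, 729, 1000 → 1331 → 1728 (perfect cubes: 5³, 6³, 7³, …).
Second component goes 12, 22, 32, 42, 52, 62 → 72 → 82 (+10 each step).
Third component: 2, -4, 8, -16, 32, -64 → 128 → -256 (×(-2) each step).
Putting the parts together: (1331, 72, 128) and then (1728, 82, -256).

(1331, 72, 128), (1728, 82, -256)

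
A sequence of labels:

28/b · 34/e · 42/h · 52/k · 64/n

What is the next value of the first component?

78

For the first component, differences are 6, 8, 10, … (increasing by 2 each time): 28, 34, 42, 52, 64 → 78.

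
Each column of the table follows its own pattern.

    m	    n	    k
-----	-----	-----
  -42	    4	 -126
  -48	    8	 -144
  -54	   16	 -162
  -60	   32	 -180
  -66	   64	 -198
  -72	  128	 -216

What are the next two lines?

Column m — −6 each step: -42, -48, -54, -60, -66, -72 → -78 → -84.
Column n goes 4, 8, 16, 32, 64, 128 → 256 → 512 (×2 each step).
Column k: -126, -144, -162, -180, -198, -216 → -234 → -252 (always 3 × the column m).
Putting the parts together: -78  256  -234 and then -84  512  -252.

-78  256  -234; -84  512  -252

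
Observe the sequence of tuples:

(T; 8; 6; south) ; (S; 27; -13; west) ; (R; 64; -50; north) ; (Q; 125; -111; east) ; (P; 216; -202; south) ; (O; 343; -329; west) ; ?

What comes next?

(N; 512; -498; north)

Letter — letters move back 1 place in the alphabet: T, S, R, Q, P, O → N.
Second entry — perfect cubes: 2³, 3³, 4³, …: 8, 27, 64, 125, 216, 343 → 512.
Third entry goes 6, -13, -50, -111, -202, -329 → -498 (together with the second entry always sums to 14).
Direction — repeats south → west → north → east: south, west, north, east, south, west → north.
Combining the parts gives (N; 512; -498; north).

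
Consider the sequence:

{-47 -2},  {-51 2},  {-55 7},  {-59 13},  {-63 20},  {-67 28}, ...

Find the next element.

{-71 37}

First coordinate: −4 each step, so -47, -51, -55, -59, -63, -67 → -71.
Second coordinate — differences are 4, 5, 6, … (increasing by 1 each time): -2, 2, 7, 13, 20, 28 → 37.
Combining the parts gives {-71 37}.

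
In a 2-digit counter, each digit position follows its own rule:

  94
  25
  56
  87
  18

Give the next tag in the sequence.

49

For the first digit, +3 each step, mod 10: 9, 2, 5, 8, 1 → 4.
Second digit goes 4, 5, 6, 7, 8 → 9 (+1 each step, mod 10).
Combining the parts gives 49.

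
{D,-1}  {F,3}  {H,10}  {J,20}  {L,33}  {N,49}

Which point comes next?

Letter — letters move forward 2 places in the alphabet: D, F, H, J, L, N → P.
Second value: differences are 4, 7, 10, … (increasing by 3 each time), so -1, 3, 10, 20, 33, 49 → 68.
Combining the parts gives {P,68}.

{P,68}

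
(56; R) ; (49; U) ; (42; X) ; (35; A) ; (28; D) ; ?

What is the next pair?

(21; G)

First component: 56, 49, 42, 35, 28 → 21 (−7 each step).
Letter goes R, U, X, A, D → G (letters move forward 3 places in the alphabet, wrapping Z→A).
Combining the parts gives (21; G).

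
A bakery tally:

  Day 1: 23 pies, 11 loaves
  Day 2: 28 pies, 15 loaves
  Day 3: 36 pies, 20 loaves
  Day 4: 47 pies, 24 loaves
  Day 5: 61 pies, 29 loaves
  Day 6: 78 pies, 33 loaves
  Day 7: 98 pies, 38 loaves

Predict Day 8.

For the pies, differences are 5, 8, 11, … (increasing by 3 each time): 23, 28, 36, 47, 61, 78, 98 → 121.
Loaves — alternating steps +4, +5, +4, +5, …: 11, 15, 20, 24, 29, 33, 38 → 42.
So the next record is 121 pies, 42 loaves.

121 pies, 42 loaves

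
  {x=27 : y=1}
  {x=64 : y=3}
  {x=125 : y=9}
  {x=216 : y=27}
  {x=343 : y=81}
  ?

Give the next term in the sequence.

{x=512 : y=243}

X — perfect cubes: 3³, 4³, 5³, …: 27, 64, 125, 216, 343 → 512.
Y: 1, 3, 9, 27, 81 → 243 (×3 each step).
Combining the parts gives {x=512 : y=243}.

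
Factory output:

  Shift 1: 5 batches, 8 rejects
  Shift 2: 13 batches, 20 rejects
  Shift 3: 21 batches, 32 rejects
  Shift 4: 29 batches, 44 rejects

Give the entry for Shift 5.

Batches — +8 each step: 5, 13, 21, 29 → 37.
Rejects: 8, 20, 32, 44 → 56 (+12 each step).
Putting it together: 37 batches, 56 rejects.

37 batches, 56 rejects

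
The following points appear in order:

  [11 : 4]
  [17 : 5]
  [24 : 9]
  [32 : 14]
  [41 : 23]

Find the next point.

First entry: differences are 6, 7, 8, … (increasing by 1 each time), so 11, 17, 24, 32, 41 → 51.
Second entry goes 4, 5, 9, 14, 23 → 37 (each term is the sum of the two before it).
Putting it together: [51 : 37].

[51 : 37]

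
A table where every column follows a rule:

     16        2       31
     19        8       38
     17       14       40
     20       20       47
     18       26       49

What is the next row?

21  32  56

First component: alternating steps +3, −2, +3, −2, …, so 16, 19, 17, 20, 18 → 21.
For the second component, +6 each step: 2, 8, 14, 20, 26 → 32.
For the third component, alternating steps +7, +2, +7, +2, …: 31, 38, 40, 47, 49 → 56.
Putting it together: 21  32  56.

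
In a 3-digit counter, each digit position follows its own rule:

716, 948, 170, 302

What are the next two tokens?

534 then 766

First digit: +2 each step, mod 10; 7, 9, 1, 3 → 5 → 7.
Second digit: +3 each step, mod 10; 1, 4, 7, 0 → 3 → 6.
Third digit: 6, 8, 0, 2 → 4 → 6 (+2 each step, mod 10).
Putting the parts together: 534 and then 766.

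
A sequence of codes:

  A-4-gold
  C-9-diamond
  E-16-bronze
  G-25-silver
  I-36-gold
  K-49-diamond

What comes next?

Letter: A, C, E, G, I, K → M (letters move forward 2 places in the alphabet).
Second component — perfect squares: 2², 3², 4², …: 4, 9, 16, 25, 36, 49 → 64.
Rank goes gold, diamond, bronze, silver, gold, diamond → bronze (repeats gold → diamond → bronze → silver).
Combining the parts gives M-64-bronze.

M-64-bronze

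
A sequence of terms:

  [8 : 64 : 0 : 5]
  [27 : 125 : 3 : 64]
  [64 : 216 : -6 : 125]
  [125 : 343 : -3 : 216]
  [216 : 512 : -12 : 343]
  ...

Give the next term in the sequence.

[343 : 729 : -9 : 512]

First entry: perfect cubes: 2³, 3³, 4³, …, so 8, 27, 64, 125, 216 → 343.
Second entry: perfect cubes: 4³, 5³, 6³, …, so 64, 125, 216, 343, 512 → 729.
Third entry: alternating steps +3, −9, +3, −9, …; 0, 3, -6, -3, -12 → -9.
Fourth entry: 5, 64, 125, 216, 343 → 512 (always the previous value of the second entry).
So the next term is [343 : 729 : -9 : 512].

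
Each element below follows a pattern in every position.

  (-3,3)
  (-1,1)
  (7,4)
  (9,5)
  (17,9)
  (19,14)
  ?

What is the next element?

(27,23)

First component: -3, -1, 7, 9, 17, 19 → 27 (alternating steps +2, +8, +2, +8, …).
Second component goes 3, 1, 4, 5, 9, 14 → 23 (each term is the sum of the two before it).
So the next element is (27,23).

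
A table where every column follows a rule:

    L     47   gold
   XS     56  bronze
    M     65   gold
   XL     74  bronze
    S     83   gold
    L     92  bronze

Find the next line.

XS  101  gold

Size goes L, XS, M, XL, S, L → XS (repeats L → XS → M → XL → S).
Second component: +9 each step; 47, 56, 65, 74, 83, 92 → 101.
Rank goes gold, bronze, gold, bronze, gold, bronze → gold (alternates gold ↔ bronze).
Combining the parts gives XS  101  gold.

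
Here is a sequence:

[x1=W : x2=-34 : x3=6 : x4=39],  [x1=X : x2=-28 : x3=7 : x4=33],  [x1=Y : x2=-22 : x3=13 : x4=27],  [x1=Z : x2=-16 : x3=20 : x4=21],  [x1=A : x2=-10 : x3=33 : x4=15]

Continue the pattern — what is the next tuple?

X1 goes W, X, Y, Z, A → B (letters move forward 1 place in the alphabet, wrapping Z→A).
X2: +6 each step, so -34, -28, -22, -16, -10 → -4.
X3 goes 6, 7, 13, 20, 33 → 53 (each term is the sum of the two before it).
X4: −6 each step, so 39, 33, 27, 21, 15 → 9.
Combining the parts gives [x1=B : x2=-4 : x3=53 : x4=9].

[x1=B : x2=-4 : x3=53 : x4=9]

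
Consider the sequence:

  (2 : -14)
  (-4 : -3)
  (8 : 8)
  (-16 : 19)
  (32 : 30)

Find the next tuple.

First value: 2, -4, 8, -16, 32 → -64 (×(-2) each step).
Second value: -14, -3, 8, 19, 30 → 41 (+11 each step).
Putting it together: (-64 : 41).

(-64 : 41)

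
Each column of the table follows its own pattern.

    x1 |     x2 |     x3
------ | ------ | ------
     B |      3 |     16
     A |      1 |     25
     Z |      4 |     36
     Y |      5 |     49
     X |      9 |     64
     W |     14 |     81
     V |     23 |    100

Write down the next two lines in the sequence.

U  37  121; T  60  144

For the column x1, letters move back 1 place in the alphabet, wrapping A→Z: B, A, Z, Y, X, W, V → U → T.
Column x2 goes 3, 1, 4, 5, 9, 14, 23 → 37 → 60 (each term is the sum of the two before it).
Column x3 — perfect squares: 4², 5², 6², …: 16, 25, 36, 49, 64, 81, 100 → 121 → 144.
So the next two lines are U  37  121 and T  60  144.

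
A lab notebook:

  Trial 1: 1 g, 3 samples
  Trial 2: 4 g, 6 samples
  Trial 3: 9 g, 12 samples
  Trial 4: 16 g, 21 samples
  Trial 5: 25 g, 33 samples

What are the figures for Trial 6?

G — perfect squares: 1², 2², 3², …: 1, 4, 9, 16, 25 → 36.
For the samples, differences are 3, 6, 9, … (increasing by 3 each time): 3, 6, 12, 21, 33 → 48.
So the next record is 36 g, 48 samples.

36 g, 48 samples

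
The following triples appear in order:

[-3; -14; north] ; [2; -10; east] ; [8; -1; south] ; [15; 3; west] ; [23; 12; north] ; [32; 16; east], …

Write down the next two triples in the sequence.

First entry: -3, 2, 8, 15, 23, 32 → 42 → 53 (differences are 5, 6, 7, … (increasing by 1 each time)).
Second entry: alternating steps +4, +9, +4, +9, …; -14, -10, -1, 3, 12, 16 → 25 → 29.
For the direction, repeats north → east → south → west: north, east, south, west, north, east → south → west.
So the next two triples are [42; 25; south] and [53; 29; west].

[42; 25; south], [53; 29; west]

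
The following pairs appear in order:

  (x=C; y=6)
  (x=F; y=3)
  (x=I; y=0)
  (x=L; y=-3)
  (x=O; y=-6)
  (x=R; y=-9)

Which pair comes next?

(x=U; y=-12)

X: letters move forward 3 places in the alphabet, so C, F, I, L, O, R → U.
Y goes 6, 3, 0, -3, -6, -9 → -12 (−3 each step).
So the next pair is (x=U; y=-12).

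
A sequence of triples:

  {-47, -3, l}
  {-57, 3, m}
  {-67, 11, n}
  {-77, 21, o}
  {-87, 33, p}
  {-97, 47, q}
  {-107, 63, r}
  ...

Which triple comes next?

{-117, 81, s}

First part: −10 each step; -47, -57, -67, -77, -87, -97, -107 → -117.
Second part: -3, 3, 11, 21, 33, 47, 63 → 81 (differences are 6, 8, 10, … (increasing by 2 each time)).
Letter — letters move forward 1 place in the alphabet: l, m, n, o, p, q, r → s.
Putting it together: {-117, 81, s}.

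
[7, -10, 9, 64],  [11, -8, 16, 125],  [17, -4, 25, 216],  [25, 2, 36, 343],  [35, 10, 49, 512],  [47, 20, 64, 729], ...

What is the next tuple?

First entry: differences are 4, 6, 8, … (increasing by 2 each time), so 7, 11, 17, 25, 35, 47 → 61.
Second entry: -10, -8, -4, 2, 10, 20 → 32 (differences are 2, 4, 6, … (increasing by 2 each time)).
Third entry: perfect squares: 3², 4², 5², …, so 9, 16, 25, 36, 49, 64 → 81.
Fourth entry — perfect cubes: 4³, 5³, 6³, …: 64, 125, 216, 343, 512, 729 → 1000.
Putting it together: [61, 32, 81, 1000].

[61, 32, 81, 1000]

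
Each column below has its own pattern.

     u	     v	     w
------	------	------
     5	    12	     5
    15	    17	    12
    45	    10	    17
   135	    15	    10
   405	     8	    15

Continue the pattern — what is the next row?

1215  13  8

Column u: 5, 15, 45, 135, 405 → 1215 (×3 each step).
For the column v, alternating steps +5, −7, +5, −7, …: 12, 17, 10, 15, 8 → 13.
Column w goes 5, 12, 17, 10, 15 → 8 (always the previous value of the column v).
Putting it together: 1215  13  8.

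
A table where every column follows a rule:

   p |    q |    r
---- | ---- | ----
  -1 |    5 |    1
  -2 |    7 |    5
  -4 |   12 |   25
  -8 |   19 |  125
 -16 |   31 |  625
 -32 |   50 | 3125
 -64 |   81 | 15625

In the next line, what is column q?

Column q — each term is the sum of the two before it: 5, 7, 12, 19, 31, 50, 81 → 131.

131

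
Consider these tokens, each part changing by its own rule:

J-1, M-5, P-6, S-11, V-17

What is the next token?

Y-28

Letter — letters move forward 3 places in the alphabet: J, M, P, S, V → Y.
Second component: each term is the sum of the two before it, so 1, 5, 6, 11, 17 → 28.
Combining the parts gives Y-28.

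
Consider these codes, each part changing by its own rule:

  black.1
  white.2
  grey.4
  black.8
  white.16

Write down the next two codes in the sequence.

Shade goes black, white, grey, black, white → grey → black (repeats black → white → grey).
For the second component, ×2 each step: 1, 2, 4, 8, 16 → 32 → 64.
So the next two codes are grey.32 and black.64.

grey.32, black.64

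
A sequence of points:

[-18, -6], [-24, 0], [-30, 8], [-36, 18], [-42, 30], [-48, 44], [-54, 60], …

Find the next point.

First entry goes -18, -24, -30, -36, -42, -48, -54 → -60 (−6 each step).
Second entry: differences are 6, 8, 10, … (increasing by 2 each time), so -6, 0, 8, 18, 30, 44, 60 → 78.
So the next point is [-60, 78].

[-60, 78]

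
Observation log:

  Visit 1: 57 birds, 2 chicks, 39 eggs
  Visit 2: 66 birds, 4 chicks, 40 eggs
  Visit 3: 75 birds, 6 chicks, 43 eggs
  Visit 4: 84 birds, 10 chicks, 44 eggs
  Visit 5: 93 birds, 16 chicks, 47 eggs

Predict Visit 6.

Birds: 57, 66, 75, 84, 93 → 102 (+9 each step).
Chicks: 2, 4, 6, 10, 16 → 26 (each term is the sum of the two before it).
Eggs: alternating steps +1, +3, +1, +3, …, so 39, 40, 43, 44, 47 → 48.
Combining the parts gives 102 birds, 26 chicks, 48 eggs.

102 birds, 26 chicks, 48 eggs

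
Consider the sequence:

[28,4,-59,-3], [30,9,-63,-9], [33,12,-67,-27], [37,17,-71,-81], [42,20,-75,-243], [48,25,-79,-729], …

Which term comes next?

[55,28,-83,-2187]

First value goes 28, 30, 33, 37, 42, 48 → 55 (differences are 2, 3, 4, … (increasing by 1 each time)).
Second value — alternating steps +5, +3, +5, +3, …: 4, 9, 12, 17, 20, 25 → 28.
Third value — −4 each step: -59, -63, -67, -71, -75, -79 → -83.
Fourth value: ×3 each step; -3, -9, -27, -81, -243, -729 → -2187.
So the next term is [55,28,-83,-2187].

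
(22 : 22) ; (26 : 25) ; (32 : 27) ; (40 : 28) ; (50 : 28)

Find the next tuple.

First part goes 22, 26, 32, 40, 50 → 62 (differences are 4, 6, 8, … (increasing by 2 each time)).
For the second part, differences are 3, 2, 1, … (decreasing by 1 each time): 22, 25, 27, 28, 28 → 27.
Combining the parts gives (62 : 27).

(62 : 27)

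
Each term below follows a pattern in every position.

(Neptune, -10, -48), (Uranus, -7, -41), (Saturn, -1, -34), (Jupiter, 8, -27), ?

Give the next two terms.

Planet: runs backward through the planets Mercury→Neptune; Neptune, Uranus, Saturn, Jupiter → Mars → Earth.
Second part: differences are 3, 6, 9, … (increasing by 3 each time); -10, -7, -1, 8 → 20 → 35.
Third part — +7 each step: -48, -41, -34, -27 → -20 → -13.
Putting the parts together: (Mars, 20, -20) and then (Earth, 35, -13).

(Mars, 20, -20), (Earth, 35, -13)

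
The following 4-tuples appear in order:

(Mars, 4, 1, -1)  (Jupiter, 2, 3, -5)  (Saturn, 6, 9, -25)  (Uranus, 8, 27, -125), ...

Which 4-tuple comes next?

Planet: Mars, Jupiter, Saturn, Uranus → Neptune (runs through the planets Mercury→Neptune).
Second entry — each term is the sum of the two before it: 4, 2, 6, 8 → 14.
Third entry: ×3 each step; 1, 3, 9, 27 → 81.
Fourth entry: -1, -5, -25, -125 → -625 (×5 each step).
Combining the parts gives (Neptune, 14, 81, -625).

(Neptune, 14, 81, -625)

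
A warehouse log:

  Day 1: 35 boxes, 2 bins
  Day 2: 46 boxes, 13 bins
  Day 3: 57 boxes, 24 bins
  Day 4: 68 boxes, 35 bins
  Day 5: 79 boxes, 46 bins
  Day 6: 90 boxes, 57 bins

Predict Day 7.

101 boxes, 68 bins

Boxes goes 35, 46, 57, 68, 79, 90 → 101 (+11 each step).
Bins — +11 each step: 2, 13, 24, 35, 46, 57 → 68.
Combining the parts gives 101 boxes, 68 bins.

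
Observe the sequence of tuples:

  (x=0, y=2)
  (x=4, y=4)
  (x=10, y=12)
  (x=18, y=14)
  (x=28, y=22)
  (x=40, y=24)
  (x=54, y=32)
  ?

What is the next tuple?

(x=70, y=34)

X — differences are 4, 6, 8, … (increasing by 2 each time): 0, 4, 10, 18, 28, 40, 54 → 70.
For the y, alternating steps +2, +8, +2, +8, …: 2, 4, 12, 14, 22, 24, 32 → 34.
Combining the parts gives (x=70, y=34).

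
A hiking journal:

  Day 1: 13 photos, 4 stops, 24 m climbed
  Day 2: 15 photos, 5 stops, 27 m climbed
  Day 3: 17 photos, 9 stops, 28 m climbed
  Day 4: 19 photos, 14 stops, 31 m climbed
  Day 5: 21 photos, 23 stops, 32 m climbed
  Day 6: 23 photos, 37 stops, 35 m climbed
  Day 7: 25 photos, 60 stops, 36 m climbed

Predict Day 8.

Photos: +2 each step; 13, 15, 17, 19, 21, 23, 25 → 27.
Stops: each term is the sum of the two before it; 4, 5, 9, 14, 23, 37, 60 → 97.
M climbed goes 24, 27, 28, 31, 32, 35, 36 → 39 (alternating steps +3, +1, +3, +1, …).
Combining the parts gives 27 photos, 97 stops, 39 m climbed.

27 photos, 97 stops, 39 m climbed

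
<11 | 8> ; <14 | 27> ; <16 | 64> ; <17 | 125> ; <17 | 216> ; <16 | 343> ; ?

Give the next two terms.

<14 | 512>, <11 | 729>

First value: differences are 3, 2, 1, … (decreasing by 1 each time), so 11, 14, 16, 17, 17, 16 → 14 → 11.
Second value — perfect cubes: 2³, 3³, 4³, …: 8, 27, 64, 125, 216, 343 → 512 → 729.
So the next two terms are <14 | 512> and <11 | 729>.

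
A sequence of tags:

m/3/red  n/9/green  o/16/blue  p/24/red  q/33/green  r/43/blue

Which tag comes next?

s/54/red

Letter — letters move forward 1 place in the alphabet: m, n, o, p, q, r → s.
Second component: 3, 9, 16, 24, 33, 43 → 54 (differences are 6, 7, 8, … (increasing by 1 each time)).
Colour: repeats red → green → blue; red, green, blue, red, green, blue → red.
Putting it together: s/54/red.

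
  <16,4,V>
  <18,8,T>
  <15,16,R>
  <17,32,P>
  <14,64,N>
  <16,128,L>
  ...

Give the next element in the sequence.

<13,256,J>

First value goes 16, 18, 15, 17, 14, 16 → 13 (alternating steps +2, −3, +2, −3, …).
Second value: ×2 each step; 4, 8, 16, 32, 64, 128 → 256.
Letter goes V, T, R, P, N, L → J (letters move back 2 places in the alphabet).
So the next element is <13,256,J>.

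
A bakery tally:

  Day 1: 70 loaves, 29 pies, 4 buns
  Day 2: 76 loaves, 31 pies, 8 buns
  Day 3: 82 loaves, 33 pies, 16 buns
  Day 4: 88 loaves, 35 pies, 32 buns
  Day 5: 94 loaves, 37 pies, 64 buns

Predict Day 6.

100 loaves, 39 pies, 128 buns

Loaves: 70, 76, 82, 88, 94 → 100 (+6 each step).
For the pies, +2 each step: 29, 31, 33, 35, 37 → 39.
For the buns, ×2 each step: 4, 8, 16, 32, 64 → 128.
Putting it together: 100 loaves, 39 pies, 128 buns.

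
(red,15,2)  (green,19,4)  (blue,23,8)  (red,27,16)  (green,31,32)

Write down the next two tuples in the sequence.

(blue,35,64), (red,39,128)

Colour goes red, green, blue, red, green → blue → red (repeats red → green → blue).
Second entry: +4 each step, so 15, 19, 23, 27, 31 → 35 → 39.
Third entry: ×2 each step; 2, 4, 8, 16, 32 → 64 → 128.
Putting the parts together: (blue,35,64) and then (red,39,128).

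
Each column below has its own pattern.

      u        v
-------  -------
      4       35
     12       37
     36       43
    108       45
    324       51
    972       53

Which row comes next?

Column u: 4, 12, 36, 108, 324, 972 → 2916 (×3 each step).
Column v — alternating steps +2, +6, +2, +6, …: 35, 37, 43, 45, 51, 53 → 59.
So the next row is 2916  59.

2916  59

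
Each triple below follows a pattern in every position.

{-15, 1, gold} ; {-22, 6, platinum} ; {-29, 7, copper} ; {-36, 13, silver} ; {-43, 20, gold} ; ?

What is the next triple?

First slot: −7 each step; -15, -22, -29, -36, -43 → -50.
Second slot: each term is the sum of the two before it; 1, 6, 7, 13, 20 → 33.
Metal — repeats gold → platinum → copper → silver: gold, platinum, copper, silver, gold → platinum.
So the next triple is {-50, 33, platinum}.

{-50, 33, platinum}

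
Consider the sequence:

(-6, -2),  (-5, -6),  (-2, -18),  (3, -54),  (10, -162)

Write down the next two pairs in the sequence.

First entry: -6, -5, -2, 3, 10 → 19 → 30 (differences are 1, 3, 5, … (increasing by 2 each time)).
Second entry: ×3 each step, so -2, -6, -18, -54, -162 → -486 → -1458.
So the next two pairs are (19, -486) and (30, -1458).

(19, -486), (30, -1458)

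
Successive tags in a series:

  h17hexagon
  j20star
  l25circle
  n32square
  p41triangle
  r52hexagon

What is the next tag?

t65star

Letter: letters move forward 2 places in the alphabet, so h, j, l, n, p, r → t.
For the second component, differences are 3, 5, 7, … (increasing by 2 each time): 17, 20, 25, 32, 41, 52 → 65.
Shape goes hexagon, star, circle, square, triangle, hexagon → star (repeats hexagon → star → circle → square → triangle).
So the next tag is t65star.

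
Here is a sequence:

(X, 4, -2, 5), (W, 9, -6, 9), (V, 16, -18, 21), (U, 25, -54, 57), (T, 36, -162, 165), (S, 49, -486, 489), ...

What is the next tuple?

Letter goes X, W, V, U, T, S → R (letters move back 1 place in the alphabet).
Second part: 4, 9, 16, 25, 36, 49 → 64 (perfect squares: 2², 3², 4², …).
Third part — ×3 each step: -2, -6, -18, -54, -162, -486 → -1458.
Fourth part goes 5, 9, 21, 57, 165, 489 → 1461 (together with the third part always sums to 3).
Combining the parts gives (R, 64, -1458, 1461).

(R, 64, -1458, 1461)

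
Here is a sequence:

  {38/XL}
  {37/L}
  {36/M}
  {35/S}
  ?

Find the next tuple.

{34/XS}

First entry: −1 each step; 38, 37, 36, 35 → 34.
Size: runs backward through clothing sizes XS→XL; XL, L, M, S → XS.
Putting it together: {34/XS}.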